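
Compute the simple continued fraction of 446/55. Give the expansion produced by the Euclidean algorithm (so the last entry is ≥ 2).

446 = 8×55 + 6
55 = 9×6 + 1
6 = 6×1 + 0  (stop)
So 446/55 = [8; 9, 6].

[8; 9, 6]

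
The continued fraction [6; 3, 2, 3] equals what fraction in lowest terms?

151/24

Using pₖ = aₖpₖ₋₁ + pₖ₋₂ and qₖ = aₖqₖ₋₁ + qₖ₋₂:
  k=0: a=6, p=6, q=1
  k=1: a=3, p=19, q=3
  k=2: a=2, p=44, q=7
  k=3: a=3, p=151, q=24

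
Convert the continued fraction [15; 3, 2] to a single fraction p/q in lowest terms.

107/7

Using pₖ = aₖpₖ₋₁ + pₖ₋₂ and qₖ = aₖqₖ₋₁ + qₖ₋₂:
  k=0: a=15, p=15, q=1
  k=1: a=3, p=46, q=3
  k=2: a=2, p=107, q=7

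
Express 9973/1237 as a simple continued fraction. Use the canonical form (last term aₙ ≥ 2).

[8; 16, 15, 2, 2]

9973 = 8×1237 + 77
1237 = 16×77 + 5
77 = 15×5 + 2
5 = 2×2 + 1
2 = 2×1 + 0  (stop)
So 9973/1237 = [8; 16, 15, 2, 2].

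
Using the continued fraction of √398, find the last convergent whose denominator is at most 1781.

√398 = [19; 1, 18, 1, 38, …] (period length 4).
Convergents:
  p_0/q_0 = 19/1
  p_1/q_1 = 20/1
  p_2/q_2 = 379/19
  p_3/q_3 = 399/20
  p_4/q_4 = 15541/779
  p_5/q_5 = 15940/799
  p_6/q_6 = 302461/15161
q_5 = 799 ≤ 1781 < 15161 = q_6, so the answer is 15940/799.

15940/799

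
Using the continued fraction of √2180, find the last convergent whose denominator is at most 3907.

181766/3893

√2180 = [46; 1, 2, 4, 2, 1, 92, …] (period length 6).
Convergents:
  p_0/q_0 = 46/1
  p_1/q_1 = 47/1
  p_2/q_2 = 140/3
  p_3/q_3 = 607/13
  p_4/q_4 = 1354/29
  p_5/q_5 = 1961/42
  p_6/q_6 = 181766/3893
  p_7/q_7 = 183727/3935
q_6 = 3893 ≤ 3907 < 3935 = q_7, so the answer is 181766/3893.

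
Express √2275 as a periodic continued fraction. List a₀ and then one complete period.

a₀ = ⌊√2275⌋ = 47.
With m₀=0, d₀=1 and mₖ₊₁ = dₖaₖ − mₖ, dₖ₊₁ = (n − mₖ₊₁²)/dₖ, aₖ₊₁ = ⌊(a₀+mₖ₊₁)/dₖ₊₁⌋:
  k=1: m=47, d=66, a=1
  k=2: m=19, d=29, a=2
  k=3: m=39, d=26, a=3
  k=4: m=39, d=29, a=2
  k=5: m=19, d=66, a=1
  k=6: m=47, d=1, a=94
d=1 and a=2a₀=94 at k=6, so the next step gives (m, d) = (47, 66) again — its k=1 value — and the period has length 6.

[47; 1, 2, 3, 2, 1, 94]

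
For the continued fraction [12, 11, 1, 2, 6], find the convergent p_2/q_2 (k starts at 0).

Using pₖ = aₖpₖ₋₁ + pₖ₋₂, qₖ = aₖqₖ₋₁ + qₖ₋₂ (with p₋₁=1, p₋₂=0, q₋₁=0, q₋₂=1):
  k=0: a=12, p=12, q=1
  k=1: a=11, p=133, q=11
  k=2: a=1, p=145, q=12

145/12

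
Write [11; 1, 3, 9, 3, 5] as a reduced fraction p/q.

7195/612

Fold from the inside: start with 5/1.
  3 + 1/5 = 16/5
  9 + 5/16 = 149/16
  3 + 16/149 = 463/149
  1 + 149/463 = 612/463
  11 + 463/612 = 7195/612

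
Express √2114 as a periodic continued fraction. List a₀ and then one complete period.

a₀ = ⌊√2114⌋ = 45.
With m₀=0, d₀=1 and mₖ₊₁ = dₖaₖ − mₖ, dₖ₊₁ = (n − mₖ₊₁²)/dₖ, aₖ₊₁ = ⌊(a₀+mₖ₊₁)/dₖ₊₁⌋:
  k=1: m=45, d=89, a=1
  k=2: m=44, d=2, a=44
  k=3: m=44, d=89, a=1
  k=4: m=45, d=1, a=90
d=1 and a=2a₀=90 at k=4, so the next step gives (m, d) = (45, 89) again — its k=1 value — and the period has length 4.

[45; 1, 44, 1, 90]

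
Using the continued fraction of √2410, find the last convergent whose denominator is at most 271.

√2410 = [49; 10, 1, 8, 1, 10, 98, …] (period length 6).
Convergents:
  p_0/q_0 = 49/1
  p_1/q_1 = 491/10
  p_2/q_2 = 540/11
  p_3/q_3 = 4811/98
  p_4/q_4 = 5351/109
  p_5/q_5 = 58321/1188
q_4 = 109 ≤ 271 < 1188 = q_5, so the answer is 5351/109.

5351/109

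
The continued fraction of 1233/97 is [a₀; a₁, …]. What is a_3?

2

1233 = 12·97 + 69   →  a_0 = 12
97 = 1·69 + 28   →  a_1 = 1
69 = 2·28 + 13   →  a_2 = 2
28 = 2·13 + 2   →  a_3 = 2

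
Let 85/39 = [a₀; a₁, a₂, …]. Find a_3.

85 = 2·39 + 7   →  a_0 = 2
39 = 5·7 + 4   →  a_1 = 5
7 = 1·4 + 3   →  a_2 = 1
4 = 1·3 + 1   →  a_3 = 1

1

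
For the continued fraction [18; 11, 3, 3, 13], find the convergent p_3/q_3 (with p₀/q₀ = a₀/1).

2044/113

Using pₖ = aₖpₖ₋₁ + pₖ₋₂, qₖ = aₖqₖ₋₁ + qₖ₋₂ (with p₋₁=1, p₋₂=0, q₋₁=0, q₋₂=1):
  k=0: a=18, p=18, q=1
  k=1: a=11, p=199, q=11
  k=2: a=3, p=615, q=34
  k=3: a=3, p=2044, q=113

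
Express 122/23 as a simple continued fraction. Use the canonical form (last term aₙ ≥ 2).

122 = 5×23 + 7
23 = 3×7 + 2
7 = 3×2 + 1
2 = 2×1 + 0  (stop)
So 122/23 = [5; 3, 3, 2].

[5; 3, 3, 2]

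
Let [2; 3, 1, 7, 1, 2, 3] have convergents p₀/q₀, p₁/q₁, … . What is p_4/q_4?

79/35

Using pₖ = aₖpₖ₋₁ + pₖ₋₂, qₖ = aₖqₖ₋₁ + qₖ₋₂ (with p₋₁=1, p₋₂=0, q₋₁=0, q₋₂=1):
  k=0: a=2, p=2, q=1
  k=1: a=3, p=7, q=3
  k=2: a=1, p=9, q=4
  k=3: a=7, p=70, q=31
  k=4: a=1, p=79, q=35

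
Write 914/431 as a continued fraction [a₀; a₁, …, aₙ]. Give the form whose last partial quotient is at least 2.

914 = 2*431 + 52
431 = 8*52 + 15
52 = 3*15 + 7
15 = 2*7 + 1
7 = 7*1 + 0  (stop)
So 914/431 = [2; 8, 3, 2, 7].

[2; 8, 3, 2, 7]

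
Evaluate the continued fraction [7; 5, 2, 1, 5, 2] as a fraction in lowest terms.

1423/198

Fold from the inside: start with 2/1.
  5 + 1/2 = 11/2
  1 + 2/11 = 13/11
  2 + 11/13 = 37/13
  5 + 13/37 = 198/37
  7 + 37/198 = 1423/198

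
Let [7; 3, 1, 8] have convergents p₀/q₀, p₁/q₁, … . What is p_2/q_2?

Using pₖ = aₖpₖ₋₁ + pₖ₋₂, qₖ = aₖqₖ₋₁ + qₖ₋₂ (with p₋₁=1, p₋₂=0, q₋₁=0, q₋₂=1):
  k=0: a=7, p=7, q=1
  k=1: a=3, p=22, q=3
  k=2: a=1, p=29, q=4

29/4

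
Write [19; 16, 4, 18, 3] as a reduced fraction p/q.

69060/3623

Fold from the inside: start with 3/1.
  18 + 1/3 = 55/3
  4 + 3/55 = 223/55
  16 + 55/223 = 3623/223
  19 + 223/3623 = 69060/3623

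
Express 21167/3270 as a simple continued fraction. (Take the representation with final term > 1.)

21167 = 6×3270 + 1547
3270 = 2×1547 + 176
1547 = 8×176 + 139
176 = 1×139 + 37
139 = 3×37 + 28
37 = 1×28 + 9
28 = 3×9 + 1
9 = 9×1 + 0  (stop)
So 21167/3270 = [6; 2, 8, 1, 3, 1, 3, 9].

[6; 2, 8, 1, 3, 1, 3, 9]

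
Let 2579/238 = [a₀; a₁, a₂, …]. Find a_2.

2579 = 10·238 + 199   →  a_0 = 10
238 = 1·199 + 39   →  a_1 = 1
199 = 5·39 + 4   →  a_2 = 5

5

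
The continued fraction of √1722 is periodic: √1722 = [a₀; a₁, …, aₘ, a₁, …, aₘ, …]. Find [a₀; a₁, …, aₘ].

a₀ = ⌊√1722⌋ = 41.
With m₀=0, d₀=1 and mₖ₊₁ = dₖaₖ − mₖ, dₖ₊₁ = (n − mₖ₊₁²)/dₖ, aₖ₊₁ = ⌊(a₀+mₖ₊₁)/dₖ₊₁⌋:
  k=1: m=41, d=41, a=2
  k=2: m=41, d=1, a=82
d=1 and a=2a₀=82 at k=2, so the next step gives (m, d) = (41, 41) again — its k=1 value — and the period has length 2.

[41; 2, 82]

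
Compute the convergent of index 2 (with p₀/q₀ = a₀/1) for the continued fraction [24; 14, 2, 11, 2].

698/29

Using pₖ = aₖpₖ₋₁ + pₖ₋₂, qₖ = aₖqₖ₋₁ + qₖ₋₂ (with p₋₁=1, p₋₂=0, q₋₁=0, q₋₂=1):
  k=0: a=24, p=24, q=1
  k=1: a=14, p=337, q=14
  k=2: a=2, p=698, q=29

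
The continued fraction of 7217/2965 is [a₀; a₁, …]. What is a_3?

3

7217 = 2·2965 + 1287   →  a_0 = 2
2965 = 2·1287 + 391   →  a_1 = 2
1287 = 3·391 + 114   →  a_2 = 3
391 = 3·114 + 49   →  a_3 = 3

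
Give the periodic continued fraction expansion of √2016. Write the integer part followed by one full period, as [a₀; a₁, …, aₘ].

a₀ = ⌊√2016⌋ = 44.
With m₀=0, d₀=1 and mₖ₊₁ = dₖaₖ − mₖ, dₖ₊₁ = (n − mₖ₊₁²)/dₖ, aₖ₊₁ = ⌊(a₀+mₖ₊₁)/dₖ₊₁⌋:
  k=1: m=44, d=80, a=1
  k=2: m=36, d=9, a=8
  k=3: m=36, d=80, a=1
  k=4: m=44, d=1, a=88
d=1 and a=2a₀=88 at k=4, so the next step gives (m, d) = (44, 80) again — its k=1 value — and the period has length 4.

[44; 1, 8, 1, 88]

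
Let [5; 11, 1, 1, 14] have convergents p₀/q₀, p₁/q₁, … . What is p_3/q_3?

117/23

Using pₖ = aₖpₖ₋₁ + pₖ₋₂, qₖ = aₖqₖ₋₁ + qₖ₋₂ (with p₋₁=1, p₋₂=0, q₋₁=0, q₋₂=1):
  k=0: a=5, p=5, q=1
  k=1: a=11, p=56, q=11
  k=2: a=1, p=61, q=12
  k=3: a=1, p=117, q=23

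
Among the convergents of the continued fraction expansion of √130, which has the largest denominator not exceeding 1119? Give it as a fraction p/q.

√130 = [11; 2, 2, 22, …] (period length 3).
Convergents:
  p_0/q_0 = 11/1
  p_1/q_1 = 23/2
  p_2/q_2 = 57/5
  p_3/q_3 = 1277/112
  p_4/q_4 = 2611/229
  p_5/q_5 = 6499/570
  p_6/q_6 = 145589/12769
q_5 = 570 ≤ 1119 < 12769 = q_6, so the answer is 6499/570.

6499/570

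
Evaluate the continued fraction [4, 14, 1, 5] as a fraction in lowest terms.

362/89

Using pₖ = aₖpₖ₋₁ + pₖ₋₂ and qₖ = aₖqₖ₋₁ + qₖ₋₂:
  k=0: a=4, p=4, q=1
  k=1: a=14, p=57, q=14
  k=2: a=1, p=61, q=15
  k=3: a=5, p=362, q=89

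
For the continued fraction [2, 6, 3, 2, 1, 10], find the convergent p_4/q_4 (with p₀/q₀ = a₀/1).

136/63

Using pₖ = aₖpₖ₋₁ + pₖ₋₂, qₖ = aₖqₖ₋₁ + qₖ₋₂ (with p₋₁=1, p₋₂=0, q₋₁=0, q₋₂=1):
  k=0: a=2, p=2, q=1
  k=1: a=6, p=13, q=6
  k=2: a=3, p=41, q=19
  k=3: a=2, p=95, q=44
  k=4: a=1, p=136, q=63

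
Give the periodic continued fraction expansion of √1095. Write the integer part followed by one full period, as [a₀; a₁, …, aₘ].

a₀ = ⌊√1095⌋ = 33.
With m₀=0, d₀=1 and mₖ₊₁ = dₖaₖ − mₖ, dₖ₊₁ = (n − mₖ₊₁²)/dₖ, aₖ₊₁ = ⌊(a₀+mₖ₊₁)/dₖ₊₁⌋:
  k=1: m=33, d=6, a=11
  k=2: m=33, d=1, a=66
d=1 and a=2a₀=66 at k=2, so the next step gives (m, d) = (33, 6) again — its k=1 value — and the period has length 2.

[33; 11, 66]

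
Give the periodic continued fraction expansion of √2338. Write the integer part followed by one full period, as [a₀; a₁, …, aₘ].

a₀ = ⌊√2338⌋ = 48.
With m₀=0, d₀=1 and mₖ₊₁ = dₖaₖ − mₖ, dₖ₊₁ = (n − mₖ₊₁²)/dₖ, aₖ₊₁ = ⌊(a₀+mₖ₊₁)/dₖ₊₁⌋:
  k=1: m=48, d=34, a=2
  k=2: m=20, d=57, a=1
  k=3: m=37, d=17, a=5
  k=4: m=48, d=2, a=48
  k=5: m=48, d=17, a=5
  k=6: m=37, d=57, a=1
  k=7: m=20, d=34, a=2
  k=8: m=48, d=1, a=96
d=1 and a=2a₀=96 at k=8, so the next step gives (m, d) = (48, 34) again — its k=1 value — and the period has length 8.

[48; 2, 1, 5, 48, 5, 1, 2, 96]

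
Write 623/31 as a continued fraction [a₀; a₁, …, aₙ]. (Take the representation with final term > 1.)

[20; 10, 3]

623 = 20×31 + 3
31 = 10×3 + 1
3 = 3×1 + 0  (stop)
So 623/31 = [20; 10, 3].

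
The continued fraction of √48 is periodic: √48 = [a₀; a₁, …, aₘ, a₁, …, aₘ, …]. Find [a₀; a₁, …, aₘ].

[6; 1, 12]

a₀ = ⌊√48⌋ = 6.
With m₀=0, d₀=1 and mₖ₊₁ = dₖaₖ − mₖ, dₖ₊₁ = (n − mₖ₊₁²)/dₖ, aₖ₊₁ = ⌊(a₀+mₖ₊₁)/dₖ₊₁⌋:
  k=1: m=6, d=12, a=1
  k=2: m=6, d=1, a=12
d=1 and a=2a₀=12 at k=2, so the next step gives (m, d) = (6, 12) again — its k=1 value — and the period has length 2.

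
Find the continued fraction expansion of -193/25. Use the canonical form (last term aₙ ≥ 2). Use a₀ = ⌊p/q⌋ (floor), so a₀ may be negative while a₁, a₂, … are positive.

[-8; 3, 1, 1, 3]

-193 = -8*25 + 7
25 = 3*7 + 4
7 = 1*4 + 3
4 = 1*3 + 1
3 = 3*1 + 0  (stop)
So -193/25 = [-8; 3, 1, 1, 3].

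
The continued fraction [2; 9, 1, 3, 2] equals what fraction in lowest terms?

Using pₖ = aₖpₖ₋₁ + pₖ₋₂ and qₖ = aₖqₖ₋₁ + qₖ₋₂:
  k=0: a=2, p=2, q=1
  k=1: a=9, p=19, q=9
  k=2: a=1, p=21, q=10
  k=3: a=3, p=82, q=39
  k=4: a=2, p=185, q=88

185/88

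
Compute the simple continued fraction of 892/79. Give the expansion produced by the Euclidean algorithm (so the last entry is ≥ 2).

[11; 3, 2, 3, 3]

892 = 11*79 + 23
79 = 3*23 + 10
23 = 2*10 + 3
10 = 3*3 + 1
3 = 3*1 + 0  (stop)
So 892/79 = [11; 3, 2, 3, 3].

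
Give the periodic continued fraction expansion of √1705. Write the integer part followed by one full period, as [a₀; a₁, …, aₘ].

a₀ = ⌊√1705⌋ = 41.

[41; 3, 2, 3, 82]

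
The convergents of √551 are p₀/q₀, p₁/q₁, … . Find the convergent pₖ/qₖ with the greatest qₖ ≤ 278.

3967/169

√551 = [23; 2, 8, 1, 8, 2, 46, …] (period length 6).
Convergents:
  p_0/q_0 = 23/1
  p_1/q_1 = 47/2
  p_2/q_2 = 399/17
  p_3/q_3 = 446/19
  p_4/q_4 = 3967/169
  p_5/q_5 = 8380/357
q_4 = 169 ≤ 278 < 357 = q_5, so the answer is 3967/169.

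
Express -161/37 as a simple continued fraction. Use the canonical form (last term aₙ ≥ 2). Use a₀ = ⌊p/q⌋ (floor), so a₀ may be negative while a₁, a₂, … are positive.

[-5; 1, 1, 1, 5, 2]

-161 = -5*37 + 24
37 = 1*24 + 13
24 = 1*13 + 11
13 = 1*11 + 2
11 = 5*2 + 1
2 = 2*1 + 0  (stop)
So -161/37 = [-5; 1, 1, 1, 5, 2].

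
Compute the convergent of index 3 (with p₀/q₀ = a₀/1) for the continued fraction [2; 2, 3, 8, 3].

Using pₖ = aₖpₖ₋₁ + pₖ₋₂, qₖ = aₖqₖ₋₁ + qₖ₋₂ (with p₋₁=1, p₋₂=0, q₋₁=0, q₋₂=1):
  k=0: a=2, p=2, q=1
  k=1: a=2, p=5, q=2
  k=2: a=3, p=17, q=7
  k=3: a=8, p=141, q=58

141/58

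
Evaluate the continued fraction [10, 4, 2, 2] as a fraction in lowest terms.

Fold from the inside: start with 2/1.
  2 + 1/2 = 5/2
  4 + 2/5 = 22/5
  10 + 5/22 = 225/22

225/22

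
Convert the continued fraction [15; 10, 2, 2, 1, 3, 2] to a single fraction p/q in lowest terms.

9284/615

Using pₖ = aₖpₖ₋₁ + pₖ₋₂ and qₖ = aₖqₖ₋₁ + qₖ₋₂:
  k=0: a=15, p=15, q=1
  k=1: a=10, p=151, q=10
  k=2: a=2, p=317, q=21
  k=3: a=2, p=785, q=52
  k=4: a=1, p=1102, q=73
  k=5: a=3, p=4091, q=271
  k=6: a=2, p=9284, q=615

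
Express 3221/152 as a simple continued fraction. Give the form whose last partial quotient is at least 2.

3221 = 21×152 + 29
152 = 5×29 + 7
29 = 4×7 + 1
7 = 7×1 + 0  (stop)
So 3221/152 = [21; 5, 4, 7].

[21; 5, 4, 7]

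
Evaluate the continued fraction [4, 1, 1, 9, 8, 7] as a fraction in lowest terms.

4965/1097

Fold from the inside: start with 7/1.
  8 + 1/7 = 57/7
  9 + 7/57 = 520/57
  1 + 57/520 = 577/520
  1 + 520/577 = 1097/577
  4 + 577/1097 = 4965/1097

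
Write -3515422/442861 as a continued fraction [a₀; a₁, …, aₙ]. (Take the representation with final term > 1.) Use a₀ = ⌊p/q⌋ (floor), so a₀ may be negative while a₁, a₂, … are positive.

-3515422 = -8·442861 + 27466
442861 = 16·27466 + 3405
27466 = 8·3405 + 226
3405 = 15·226 + 15
226 = 15·15 + 1
15 = 15·1 + 0  (stop)
So -3515422/442861 = [-8; 16, 8, 15, 15, 15].

[-8; 16, 8, 15, 15, 15]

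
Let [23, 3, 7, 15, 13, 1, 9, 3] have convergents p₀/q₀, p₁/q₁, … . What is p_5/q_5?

109223/4684

Using pₖ = aₖpₖ₋₁ + pₖ₋₂, qₖ = aₖqₖ₋₁ + qₖ₋₂ (with p₋₁=1, p₋₂=0, q₋₁=0, q₋₂=1):
  k=0: a=23, p=23, q=1
  k=1: a=3, p=70, q=3
  k=2: a=7, p=513, q=22
  k=3: a=15, p=7765, q=333
  k=4: a=13, p=101458, q=4351
  k=5: a=1, p=109223, q=4684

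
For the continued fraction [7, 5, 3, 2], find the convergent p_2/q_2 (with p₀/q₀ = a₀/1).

115/16

Using pₖ = aₖpₖ₋₁ + pₖ₋₂, qₖ = aₖqₖ₋₁ + qₖ₋₂ (with p₋₁=1, p₋₂=0, q₋₁=0, q₋₂=1):
  k=0: a=7, p=7, q=1
  k=1: a=5, p=36, q=5
  k=2: a=3, p=115, q=16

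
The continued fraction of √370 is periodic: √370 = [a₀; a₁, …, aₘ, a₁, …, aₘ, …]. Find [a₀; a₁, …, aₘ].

[19; 4, 4, 38]

a₀ = ⌊√370⌋ = 19.
With m₀=0, d₀=1 and mₖ₊₁ = dₖaₖ − mₖ, dₖ₊₁ = (n − mₖ₊₁²)/dₖ, aₖ₊₁ = ⌊(a₀+mₖ₊₁)/dₖ₊₁⌋:
  k=1: m=19, d=9, a=4
  k=2: m=17, d=9, a=4
  k=3: m=19, d=1, a=38
d=1 and a=2a₀=38 at k=3, so the next step gives (m, d) = (19, 9) again — its k=1 value — and the period has length 3.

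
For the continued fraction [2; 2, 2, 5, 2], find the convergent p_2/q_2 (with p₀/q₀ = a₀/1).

Using pₖ = aₖpₖ₋₁ + pₖ₋₂, qₖ = aₖqₖ₋₁ + qₖ₋₂ (with p₋₁=1, p₋₂=0, q₋₁=0, q₋₂=1):
  k=0: a=2, p=2, q=1
  k=1: a=2, p=5, q=2
  k=2: a=2, p=12, q=5

12/5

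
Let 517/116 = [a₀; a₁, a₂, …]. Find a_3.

517 = 4·116 + 53   →  a_0 = 4
116 = 2·53 + 10   →  a_1 = 2
53 = 5·10 + 3   →  a_2 = 5
10 = 3·3 + 1   →  a_3 = 3

3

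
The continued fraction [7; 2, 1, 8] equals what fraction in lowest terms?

Using pₖ = aₖpₖ₋₁ + pₖ₋₂ and qₖ = aₖqₖ₋₁ + qₖ₋₂:
  k=0: a=7, p=7, q=1
  k=1: a=2, p=15, q=2
  k=2: a=1, p=22, q=3
  k=3: a=8, p=191, q=26

191/26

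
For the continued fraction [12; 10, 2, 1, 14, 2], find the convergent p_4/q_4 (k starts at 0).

5504/455

Using pₖ = aₖpₖ₋₁ + pₖ₋₂, qₖ = aₖqₖ₋₁ + qₖ₋₂ (with p₋₁=1, p₋₂=0, q₋₁=0, q₋₂=1):
  k=0: a=12, p=12, q=1
  k=1: a=10, p=121, q=10
  k=2: a=2, p=254, q=21
  k=3: a=1, p=375, q=31
  k=4: a=14, p=5504, q=455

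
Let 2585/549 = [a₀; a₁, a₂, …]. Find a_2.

2585 = 4·549 + 389   →  a_0 = 4
549 = 1·389 + 160   →  a_1 = 1
389 = 2·160 + 69   →  a_2 = 2

2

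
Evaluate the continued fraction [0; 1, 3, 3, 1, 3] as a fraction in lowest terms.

Using pₖ = aₖpₖ₋₁ + pₖ₋₂ and qₖ = aₖqₖ₋₁ + qₖ₋₂:
  k=0: a=0, p=0, q=1
  k=1: a=1, p=1, q=1
  k=2: a=3, p=3, q=4
  k=3: a=3, p=10, q=13
  k=4: a=1, p=13, q=17
  k=5: a=3, p=49, q=64

49/64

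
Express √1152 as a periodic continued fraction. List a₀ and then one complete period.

[33; 1, 15, 1, 66]

a₀ = ⌊√1152⌋ = 33.
With m₀=0, d₀=1 and mₖ₊₁ = dₖaₖ − mₖ, dₖ₊₁ = (n − mₖ₊₁²)/dₖ, aₖ₊₁ = ⌊(a₀+mₖ₊₁)/dₖ₊₁⌋:
  k=1: m=33, d=63, a=1
  k=2: m=30, d=4, a=15
  k=3: m=30, d=63, a=1
  k=4: m=33, d=1, a=66
d=1 and a=2a₀=66 at k=4, so the next step gives (m, d) = (33, 63) again — its k=1 value — and the period has length 4.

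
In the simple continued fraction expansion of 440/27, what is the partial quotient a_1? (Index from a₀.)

440 = 16·27 + 8   →  a_0 = 16
27 = 3·8 + 3   →  a_1 = 3

3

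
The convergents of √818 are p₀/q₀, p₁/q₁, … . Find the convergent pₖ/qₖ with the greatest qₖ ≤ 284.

8094/283

√818 = [28; 1, 1, 1, 1, 56, …] (period length 5).
Convergents:
  p_0/q_0 = 28/1
  p_1/q_1 = 29/1
  p_2/q_2 = 57/2
  p_3/q_3 = 86/3
  p_4/q_4 = 143/5
  p_5/q_5 = 8094/283
  p_6/q_6 = 8237/288
q_5 = 283 ≤ 284 < 288 = q_6, so the answer is 8094/283.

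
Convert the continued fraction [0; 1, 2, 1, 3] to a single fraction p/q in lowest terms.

11/15

Fold from the inside: start with 3/1.
  1 + 1/3 = 4/3
  2 + 3/4 = 11/4
  1 + 4/11 = 15/11
  0 + 11/15 = 11/15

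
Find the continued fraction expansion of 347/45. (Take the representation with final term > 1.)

[7; 1, 2, 2, 6]

347 = 7·45 + 32
45 = 1·32 + 13
32 = 2·13 + 6
13 = 2·6 + 1
6 = 6·1 + 0  (stop)
So 347/45 = [7; 1, 2, 2, 6].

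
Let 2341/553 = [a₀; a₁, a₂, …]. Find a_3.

2341 = 4·553 + 129   →  a_0 = 4
553 = 4·129 + 37   →  a_1 = 4
129 = 3·37 + 18   →  a_2 = 3
37 = 2·18 + 1   →  a_3 = 2

2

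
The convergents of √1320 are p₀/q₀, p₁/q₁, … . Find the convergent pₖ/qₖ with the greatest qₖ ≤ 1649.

√1320 = [36; 3, 72, …] (period length 2).
Convergents:
  p_0/q_0 = 36/1
  p_1/q_1 = 109/3
  p_2/q_2 = 7884/217
  p_3/q_3 = 23761/654
  p_4/q_4 = 1718676/47305
q_3 = 654 ≤ 1649 < 47305 = q_4, so the answer is 23761/654.

23761/654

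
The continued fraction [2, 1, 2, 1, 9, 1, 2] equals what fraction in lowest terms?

343/125

Using pₖ = aₖpₖ₋₁ + pₖ₋₂ and qₖ = aₖqₖ₋₁ + qₖ₋₂:
  k=0: a=2, p=2, q=1
  k=1: a=1, p=3, q=1
  k=2: a=2, p=8, q=3
  k=3: a=1, p=11, q=4
  k=4: a=9, p=107, q=39
  k=5: a=1, p=118, q=43
  k=6: a=2, p=343, q=125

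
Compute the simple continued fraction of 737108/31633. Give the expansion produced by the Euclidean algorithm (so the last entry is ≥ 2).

737108 = 23×31633 + 9549
31633 = 3×9549 + 2986
9549 = 3×2986 + 591
2986 = 5×591 + 31
591 = 19×31 + 2
31 = 15×2 + 1
2 = 2×1 + 0  (stop)
So 737108/31633 = [23; 3, 3, 5, 19, 15, 2].

[23; 3, 3, 5, 19, 15, 2]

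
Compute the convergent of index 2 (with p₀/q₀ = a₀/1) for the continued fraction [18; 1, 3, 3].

Using pₖ = aₖpₖ₋₁ + pₖ₋₂, qₖ = aₖqₖ₋₁ + qₖ₋₂ (with p₋₁=1, p₋₂=0, q₋₁=0, q₋₂=1):
  k=0: a=18, p=18, q=1
  k=1: a=1, p=19, q=1
  k=2: a=3, p=75, q=4

75/4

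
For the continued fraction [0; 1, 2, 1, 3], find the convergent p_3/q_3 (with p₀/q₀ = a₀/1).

Using pₖ = aₖpₖ₋₁ + pₖ₋₂, qₖ = aₖqₖ₋₁ + qₖ₋₂ (with p₋₁=1, p₋₂=0, q₋₁=0, q₋₂=1):
  k=0: a=0, p=0, q=1
  k=1: a=1, p=1, q=1
  k=2: a=2, p=2, q=3
  k=3: a=1, p=3, q=4

3/4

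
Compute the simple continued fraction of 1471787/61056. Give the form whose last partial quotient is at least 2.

1471787 = 24·61056 + 6443
61056 = 9·6443 + 3069
6443 = 2·3069 + 305
3069 = 10·305 + 19
305 = 16·19 + 1
19 = 19·1 + 0  (stop)
So 1471787/61056 = [24; 9, 2, 10, 16, 19].

[24; 9, 2, 10, 16, 19]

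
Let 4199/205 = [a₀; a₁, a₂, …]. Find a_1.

2

4199 = 20·205 + 99   →  a_0 = 20
205 = 2·99 + 7   →  a_1 = 2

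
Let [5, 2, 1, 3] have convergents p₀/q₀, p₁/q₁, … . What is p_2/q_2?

Using pₖ = aₖpₖ₋₁ + pₖ₋₂, qₖ = aₖqₖ₋₁ + qₖ₋₂ (with p₋₁=1, p₋₂=0, q₋₁=0, q₋₂=1):
  k=0: a=5, p=5, q=1
  k=1: a=2, p=11, q=2
  k=2: a=1, p=16, q=3

16/3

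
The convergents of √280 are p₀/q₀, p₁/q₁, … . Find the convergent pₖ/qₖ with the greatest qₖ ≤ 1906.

√280 = [16; 1, 2, 1, 2, 1, 32, …] (period length 6).
Convergents:
  p_0/q_0 = 16/1
  p_1/q_1 = 17/1
  p_2/q_2 = 50/3
  p_3/q_3 = 67/4
  p_4/q_4 = 184/11
  p_5/q_5 = 251/15
  p_6/q_6 = 8216/491
  p_7/q_7 = 8467/506
  p_8/q_8 = 25150/1503
  p_9/q_9 = 33617/2009
q_8 = 1503 ≤ 1906 < 2009 = q_9, so the answer is 25150/1503.

25150/1503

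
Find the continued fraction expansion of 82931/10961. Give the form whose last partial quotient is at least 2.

[7; 1, 1, 3, 3, 2, 11, 18]

82931 = 7*10961 + 6204
10961 = 1*6204 + 4757
6204 = 1*4757 + 1447
4757 = 3*1447 + 416
1447 = 3*416 + 199
416 = 2*199 + 18
199 = 11*18 + 1
18 = 18*1 + 0  (stop)
So 82931/10961 = [7; 1, 1, 3, 3, 2, 11, 18].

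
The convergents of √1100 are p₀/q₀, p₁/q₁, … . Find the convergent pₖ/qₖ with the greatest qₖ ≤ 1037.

√1100 = [33; 6, 66, …] (period length 2).
Convergents:
  p_0/q_0 = 33/1
  p_1/q_1 = 199/6
  p_2/q_2 = 13167/397
  p_3/q_3 = 79201/2388
q_2 = 397 ≤ 1037 < 2388 = q_3, so the answer is 13167/397.

13167/397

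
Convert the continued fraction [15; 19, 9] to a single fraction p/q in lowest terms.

Using pₖ = aₖpₖ₋₁ + pₖ₋₂ and qₖ = aₖqₖ₋₁ + qₖ₋₂:
  k=0: a=15, p=15, q=1
  k=1: a=19, p=286, q=19
  k=2: a=9, p=2589, q=172

2589/172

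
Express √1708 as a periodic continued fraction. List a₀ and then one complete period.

[41; 3, 20, 3, 82]

a₀ = ⌊√1708⌋ = 41.
With m₀=0, d₀=1 and mₖ₊₁ = dₖaₖ − mₖ, dₖ₊₁ = (n − mₖ₊₁²)/dₖ, aₖ₊₁ = ⌊(a₀+mₖ₊₁)/dₖ₊₁⌋:
  k=1: m=41, d=27, a=3
  k=2: m=40, d=4, a=20
  k=3: m=40, d=27, a=3
  k=4: m=41, d=1, a=82
d=1 and a=2a₀=82 at k=4, so the next step gives (m, d) = (41, 27) again — its k=1 value — and the period has length 4.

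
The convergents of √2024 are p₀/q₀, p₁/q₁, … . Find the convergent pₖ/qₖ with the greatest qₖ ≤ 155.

√2024 = [44; 1, 88, …] (period length 2).
Convergents:
  p_0/q_0 = 44/1
  p_1/q_1 = 45/1
  p_2/q_2 = 4004/89
  p_3/q_3 = 4049/90
  p_4/q_4 = 360316/8009
q_3 = 90 ≤ 155 < 8009 = q_4, so the answer is 4049/90.

4049/90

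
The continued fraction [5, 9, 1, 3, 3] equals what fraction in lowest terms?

648/127

Fold from the inside: start with 3/1.
  3 + 1/3 = 10/3
  1 + 3/10 = 13/10
  9 + 10/13 = 127/13
  5 + 13/127 = 648/127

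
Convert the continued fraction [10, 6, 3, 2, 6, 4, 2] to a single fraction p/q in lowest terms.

26769/2635

Using pₖ = aₖpₖ₋₁ + pₖ₋₂ and qₖ = aₖqₖ₋₁ + qₖ₋₂:
  k=0: a=10, p=10, q=1
  k=1: a=6, p=61, q=6
  k=2: a=3, p=193, q=19
  k=3: a=2, p=447, q=44
  k=4: a=6, p=2875, q=283
  k=5: a=4, p=11947, q=1176
  k=6: a=2, p=26769, q=2635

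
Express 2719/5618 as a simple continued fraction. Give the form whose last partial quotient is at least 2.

[0; 2, 15, 9, 2, 9]

2719 = 0·5618 + 2719
5618 = 2·2719 + 180
2719 = 15·180 + 19
180 = 9·19 + 9
19 = 2·9 + 1
9 = 9·1 + 0  (stop)
So 2719/5618 = [0; 2, 15, 9, 2, 9].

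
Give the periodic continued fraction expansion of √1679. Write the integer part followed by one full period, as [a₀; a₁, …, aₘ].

[40; 1, 39, 1, 80]

a₀ = ⌊√1679⌋ = 40.
With m₀=0, d₀=1 and mₖ₊₁ = dₖaₖ − mₖ, dₖ₊₁ = (n − mₖ₊₁²)/dₖ, aₖ₊₁ = ⌊(a₀+mₖ₊₁)/dₖ₊₁⌋:
  k=1: m=40, d=79, a=1
  k=2: m=39, d=2, a=39
  k=3: m=39, d=79, a=1
  k=4: m=40, d=1, a=80
d=1 and a=2a₀=80 at k=4, so the next step gives (m, d) = (40, 79) again — its k=1 value — and the period has length 4.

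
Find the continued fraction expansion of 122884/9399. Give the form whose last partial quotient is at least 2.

[13; 13, 2, 16, 10, 2]

122884 = 13×9399 + 697
9399 = 13×697 + 338
697 = 2×338 + 21
338 = 16×21 + 2
21 = 10×2 + 1
2 = 2×1 + 0  (stop)
So 122884/9399 = [13; 13, 2, 16, 10, 2].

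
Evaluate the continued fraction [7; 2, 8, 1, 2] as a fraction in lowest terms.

Using pₖ = aₖpₖ₋₁ + pₖ₋₂ and qₖ = aₖqₖ₋₁ + qₖ₋₂:
  k=0: a=7, p=7, q=1
  k=1: a=2, p=15, q=2
  k=2: a=8, p=127, q=17
  k=3: a=1, p=142, q=19
  k=4: a=2, p=411, q=55

411/55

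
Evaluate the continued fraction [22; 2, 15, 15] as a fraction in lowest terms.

10500/467

Using pₖ = aₖpₖ₋₁ + pₖ₋₂ and qₖ = aₖqₖ₋₁ + qₖ₋₂:
  k=0: a=22, p=22, q=1
  k=1: a=2, p=45, q=2
  k=2: a=15, p=697, q=31
  k=3: a=15, p=10500, q=467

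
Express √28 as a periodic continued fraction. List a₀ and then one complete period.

[5; 3, 2, 3, 10]

a₀ = ⌊√28⌋ = 5.
With m₀=0, d₀=1 and mₖ₊₁ = dₖaₖ − mₖ, dₖ₊₁ = (n − mₖ₊₁²)/dₖ, aₖ₊₁ = ⌊(a₀+mₖ₊₁)/dₖ₊₁⌋:
  k=1: m=5, d=3, a=3
  k=2: m=4, d=4, a=2
  k=3: m=4, d=3, a=3
  k=4: m=5, d=1, a=10
d=1 and a=2a₀=10 at k=4, so the next step gives (m, d) = (5, 3) again — its k=1 value — and the period has length 4.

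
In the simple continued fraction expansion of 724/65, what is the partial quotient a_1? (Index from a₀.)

7

724 = 11·65 + 9   →  a_0 = 11
65 = 7·9 + 2   →  a_1 = 7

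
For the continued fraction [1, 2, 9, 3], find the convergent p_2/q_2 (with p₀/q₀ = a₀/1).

Using pₖ = aₖpₖ₋₁ + pₖ₋₂, qₖ = aₖqₖ₋₁ + qₖ₋₂ (with p₋₁=1, p₋₂=0, q₋₁=0, q₋₂=1):
  k=0: a=1, p=1, q=1
  k=1: a=2, p=3, q=2
  k=2: a=9, p=28, q=19

28/19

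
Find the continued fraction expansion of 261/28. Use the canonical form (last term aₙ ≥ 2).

[9; 3, 9]

261 = 9*28 + 9
28 = 3*9 + 1
9 = 9*1 + 0  (stop)
So 261/28 = [9; 3, 9].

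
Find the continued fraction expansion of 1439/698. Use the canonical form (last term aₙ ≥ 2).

1439 = 2·698 + 43
698 = 16·43 + 10
43 = 4·10 + 3
10 = 3·3 + 1
3 = 3·1 + 0  (stop)
So 1439/698 = [2; 16, 4, 3, 3].

[2; 16, 4, 3, 3]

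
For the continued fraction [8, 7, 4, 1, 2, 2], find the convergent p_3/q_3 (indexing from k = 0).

293/36

Using pₖ = aₖpₖ₋₁ + pₖ₋₂, qₖ = aₖqₖ₋₁ + qₖ₋₂ (with p₋₁=1, p₋₂=0, q₋₁=0, q₋₂=1):
  k=0: a=8, p=8, q=1
  k=1: a=7, p=57, q=7
  k=2: a=4, p=236, q=29
  k=3: a=1, p=293, q=36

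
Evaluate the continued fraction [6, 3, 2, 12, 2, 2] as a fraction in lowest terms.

Fold from the inside: start with 2/1.
  2 + 1/2 = 5/2
  12 + 2/5 = 62/5
  2 + 5/62 = 129/62
  3 + 62/129 = 449/129
  6 + 129/449 = 2823/449

2823/449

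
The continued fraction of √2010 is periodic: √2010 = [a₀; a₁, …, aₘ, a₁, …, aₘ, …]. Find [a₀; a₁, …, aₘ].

[44; 1, 4, 1, 88]

a₀ = ⌊√2010⌋ = 44.
With m₀=0, d₀=1 and mₖ₊₁ = dₖaₖ − mₖ, dₖ₊₁ = (n − mₖ₊₁²)/dₖ, aₖ₊₁ = ⌊(a₀+mₖ₊₁)/dₖ₊₁⌋:
  k=1: m=44, d=74, a=1
  k=2: m=30, d=15, a=4
  k=3: m=30, d=74, a=1
  k=4: m=44, d=1, a=88
d=1 and a=2a₀=88 at k=4, so the next step gives (m, d) = (44, 74) again — its k=1 value — and the period has length 4.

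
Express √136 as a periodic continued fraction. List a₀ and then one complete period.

[11; 1, 1, 1, 22]

a₀ = ⌊√136⌋ = 11.
With m₀=0, d₀=1 and mₖ₊₁ = dₖaₖ − mₖ, dₖ₊₁ = (n − mₖ₊₁²)/dₖ, aₖ₊₁ = ⌊(a₀+mₖ₊₁)/dₖ₊₁⌋:
  k=1: m=11, d=15, a=1
  k=2: m=4, d=8, a=1
  k=3: m=4, d=15, a=1
  k=4: m=11, d=1, a=22
d=1 and a=2a₀=22 at k=4, so the next step gives (m, d) = (11, 15) again — its k=1 value — and the period has length 4.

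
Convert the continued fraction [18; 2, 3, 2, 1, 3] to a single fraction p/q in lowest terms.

1567/85

Using pₖ = aₖpₖ₋₁ + pₖ₋₂ and qₖ = aₖqₖ₋₁ + qₖ₋₂:
  k=0: a=18, p=18, q=1
  k=1: a=2, p=37, q=2
  k=2: a=3, p=129, q=7
  k=3: a=2, p=295, q=16
  k=4: a=1, p=424, q=23
  k=5: a=3, p=1567, q=85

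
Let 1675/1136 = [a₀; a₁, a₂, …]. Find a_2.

1675 = 1·1136 + 539   →  a_0 = 1
1136 = 2·539 + 58   →  a_1 = 2
539 = 9·58 + 17   →  a_2 = 9

9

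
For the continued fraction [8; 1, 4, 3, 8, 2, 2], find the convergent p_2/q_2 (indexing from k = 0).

44/5

Using pₖ = aₖpₖ₋₁ + pₖ₋₂, qₖ = aₖqₖ₋₁ + qₖ₋₂ (with p₋₁=1, p₋₂=0, q₋₁=0, q₋₂=1):
  k=0: a=8, p=8, q=1
  k=1: a=1, p=9, q=1
  k=2: a=4, p=44, q=5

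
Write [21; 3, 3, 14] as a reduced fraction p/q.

Fold from the inside: start with 14/1.
  3 + 1/14 = 43/14
  3 + 14/43 = 143/43
  21 + 43/143 = 3046/143

3046/143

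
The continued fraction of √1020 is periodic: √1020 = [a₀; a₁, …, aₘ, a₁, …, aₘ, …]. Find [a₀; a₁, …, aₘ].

a₀ = ⌊√1020⌋ = 31.

[31; 1, 14, 1, 62]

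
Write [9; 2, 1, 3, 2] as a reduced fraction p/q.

234/25

Using pₖ = aₖpₖ₋₁ + pₖ₋₂ and qₖ = aₖqₖ₋₁ + qₖ₋₂:
  k=0: a=9, p=9, q=1
  k=1: a=2, p=19, q=2
  k=2: a=1, p=28, q=3
  k=3: a=3, p=103, q=11
  k=4: a=2, p=234, q=25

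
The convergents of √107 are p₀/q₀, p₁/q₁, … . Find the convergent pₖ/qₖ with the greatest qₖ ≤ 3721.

√107 = [10; 2, 1, 9, 1, 2, 20, …] (period length 6).
Convergents:
  p_0/q_0 = 10/1
  p_1/q_1 = 21/2
  p_2/q_2 = 31/3
  p_3/q_3 = 300/29
  p_4/q_4 = 331/32
  p_5/q_5 = 962/93
  p_6/q_6 = 19571/1892
  p_7/q_7 = 40104/3877
q_6 = 1892 ≤ 3721 < 3877 = q_7, so the answer is 19571/1892.

19571/1892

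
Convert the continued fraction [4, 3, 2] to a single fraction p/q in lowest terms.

Using pₖ = aₖpₖ₋₁ + pₖ₋₂ and qₖ = aₖqₖ₋₁ + qₖ₋₂:
  k=0: a=4, p=4, q=1
  k=1: a=3, p=13, q=3
  k=2: a=2, p=30, q=7

30/7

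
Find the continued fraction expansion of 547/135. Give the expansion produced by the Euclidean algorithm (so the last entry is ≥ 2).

547 = 4*135 + 7
135 = 19*7 + 2
7 = 3*2 + 1
2 = 2*1 + 0  (stop)
So 547/135 = [4; 19, 3, 2].

[4; 19, 3, 2]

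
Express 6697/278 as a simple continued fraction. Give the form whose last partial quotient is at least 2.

[24; 11, 8, 3]

6697 = 24·278 + 25
278 = 11·25 + 3
25 = 8·3 + 1
3 = 3·1 + 0  (stop)
So 6697/278 = [24; 11, 8, 3].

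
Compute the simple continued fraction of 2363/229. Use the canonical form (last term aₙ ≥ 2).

[10; 3, 7, 3, 3]

2363 = 10·229 + 73
229 = 3·73 + 10
73 = 7·10 + 3
10 = 3·3 + 1
3 = 3·1 + 0  (stop)
So 2363/229 = [10; 3, 7, 3, 3].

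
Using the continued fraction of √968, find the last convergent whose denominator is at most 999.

19601/630

√968 = [31; 8, 1, 6, 1, 8, 62, …] (period length 6).
Convergents:
  p_0/q_0 = 31/1
  p_1/q_1 = 249/8
  p_2/q_2 = 280/9
  p_3/q_3 = 1929/62
  p_4/q_4 = 2209/71
  p_5/q_5 = 19601/630
  p_6/q_6 = 1217471/39131
q_5 = 630 ≤ 999 < 39131 = q_6, so the answer is 19601/630.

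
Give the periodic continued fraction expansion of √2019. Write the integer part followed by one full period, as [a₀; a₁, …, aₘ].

a₀ = ⌊√2019⌋ = 44.
With m₀=0, d₀=1 and mₖ₊₁ = dₖaₖ − mₖ, dₖ₊₁ = (n − mₖ₊₁²)/dₖ, aₖ₊₁ = ⌊(a₀+mₖ₊₁)/dₖ₊₁⌋:
  k=1: m=44, d=83, a=1
  k=2: m=39, d=6, a=13
  k=3: m=39, d=83, a=1
  k=4: m=44, d=1, a=88
d=1 and a=2a₀=88 at k=4, so the next step gives (m, d) = (44, 83) again — its k=1 value — and the period has length 4.

[44; 1, 13, 1, 88]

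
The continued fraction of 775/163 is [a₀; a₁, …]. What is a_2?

775 = 4·163 + 123   →  a_0 = 4
163 = 1·123 + 40   →  a_1 = 1
123 = 3·40 + 3   →  a_2 = 3

3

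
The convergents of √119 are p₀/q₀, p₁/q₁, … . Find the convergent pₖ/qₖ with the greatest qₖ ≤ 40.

√119 = [10; 1, 9, 1, 20, …] (period length 4).
Convergents:
  p_0/q_0 = 10/1
  p_1/q_1 = 11/1
  p_2/q_2 = 109/10
  p_3/q_3 = 120/11
  p_4/q_4 = 2509/230
q_3 = 11 ≤ 40 < 230 = q_4, so the answer is 120/11.

120/11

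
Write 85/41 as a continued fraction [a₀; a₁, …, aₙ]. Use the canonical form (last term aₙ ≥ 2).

[2; 13, 1, 2]

85 = 2*41 + 3
41 = 13*3 + 2
3 = 1*2 + 1
2 = 2*1 + 0  (stop)
So 85/41 = [2; 13, 1, 2].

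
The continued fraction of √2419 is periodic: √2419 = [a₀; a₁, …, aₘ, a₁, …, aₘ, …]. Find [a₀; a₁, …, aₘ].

[49; 5, 2, 5, 98]

a₀ = ⌊√2419⌋ = 49.
With m₀=0, d₀=1 and mₖ₊₁ = dₖaₖ − mₖ, dₖ₊₁ = (n − mₖ₊₁²)/dₖ, aₖ₊₁ = ⌊(a₀+mₖ₊₁)/dₖ₊₁⌋:
  k=1: m=49, d=18, a=5
  k=2: m=41, d=41, a=2
  k=3: m=41, d=18, a=5
  k=4: m=49, d=1, a=98
d=1 and a=2a₀=98 at k=4, so the next step gives (m, d) = (49, 18) again — its k=1 value — and the period has length 4.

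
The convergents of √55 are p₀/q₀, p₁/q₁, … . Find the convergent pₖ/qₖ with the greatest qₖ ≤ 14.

89/12

√55 = [7; 2, 2, 2, 14, …] (period length 4).
Convergents:
  p_0/q_0 = 7/1
  p_1/q_1 = 15/2
  p_2/q_2 = 37/5
  p_3/q_3 = 89/12
  p_4/q_4 = 1283/173
q_3 = 12 ≤ 14 < 173 = q_4, so the answer is 89/12.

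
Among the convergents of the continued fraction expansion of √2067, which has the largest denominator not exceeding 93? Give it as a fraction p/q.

√2067 = [45; 2, 6, 2, 90, …] (period length 4).
Convergents:
  p_0/q_0 = 45/1
  p_1/q_1 = 91/2
  p_2/q_2 = 591/13
  p_3/q_3 = 1273/28
  p_4/q_4 = 115161/2533
q_3 = 28 ≤ 93 < 2533 = q_4, so the answer is 1273/28.

1273/28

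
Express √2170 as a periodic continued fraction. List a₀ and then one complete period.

a₀ = ⌊√2170⌋ = 46.

[46; 1, 1, 2, 1, 1, 92]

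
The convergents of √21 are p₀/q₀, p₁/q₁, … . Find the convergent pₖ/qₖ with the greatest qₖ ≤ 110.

472/103

√21 = [4; 1, 1, 2, 1, 1, 8, …] (period length 6).
Convergents:
  p_0/q_0 = 4/1
  p_1/q_1 = 5/1
  p_2/q_2 = 9/2
  p_3/q_3 = 23/5
  p_4/q_4 = 32/7
  p_5/q_5 = 55/12
  p_6/q_6 = 472/103
  p_7/q_7 = 527/115
q_6 = 103 ≤ 110 < 115 = q_7, so the answer is 472/103.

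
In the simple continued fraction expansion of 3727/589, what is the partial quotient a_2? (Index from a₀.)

3727 = 6·589 + 193   →  a_0 = 6
589 = 3·193 + 10   →  a_1 = 3
193 = 19·10 + 3   →  a_2 = 19

19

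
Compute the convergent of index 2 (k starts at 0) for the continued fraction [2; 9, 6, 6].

116/55

Using pₖ = aₖpₖ₋₁ + pₖ₋₂, qₖ = aₖqₖ₋₁ + qₖ₋₂ (with p₋₁=1, p₋₂=0, q₋₁=0, q₋₂=1):
  k=0: a=2, p=2, q=1
  k=1: a=9, p=19, q=9
  k=2: a=6, p=116, q=55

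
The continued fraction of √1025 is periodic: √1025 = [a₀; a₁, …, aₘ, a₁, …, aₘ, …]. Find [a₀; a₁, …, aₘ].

[32; 64]

a₀ = ⌊√1025⌋ = 32.
With m₀=0, d₀=1 and mₖ₊₁ = dₖaₖ − mₖ, dₖ₊₁ = (n − mₖ₊₁²)/dₖ, aₖ₊₁ = ⌊(a₀+mₖ₊₁)/dₖ₊₁⌋:
  k=1: m=32, d=1, a=64
d=1 and a=2a₀=64 at k=1, so the next step gives (m, d) = (32, 1) again — its k=1 value — and the period has length 1.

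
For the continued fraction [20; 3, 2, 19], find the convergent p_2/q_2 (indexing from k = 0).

Using pₖ = aₖpₖ₋₁ + pₖ₋₂, qₖ = aₖqₖ₋₁ + qₖ₋₂ (with p₋₁=1, p₋₂=0, q₋₁=0, q₋₂=1):
  k=0: a=20, p=20, q=1
  k=1: a=3, p=61, q=3
  k=2: a=2, p=142, q=7

142/7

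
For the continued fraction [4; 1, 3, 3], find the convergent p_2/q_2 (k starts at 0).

Using pₖ = aₖpₖ₋₁ + pₖ₋₂, qₖ = aₖqₖ₋₁ + qₖ₋₂ (with p₋₁=1, p₋₂=0, q₋₁=0, q₋₂=1):
  k=0: a=4, p=4, q=1
  k=1: a=1, p=5, q=1
  k=2: a=3, p=19, q=4

19/4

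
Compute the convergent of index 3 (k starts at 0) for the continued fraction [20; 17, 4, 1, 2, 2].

1725/86

Using pₖ = aₖpₖ₋₁ + pₖ₋₂, qₖ = aₖqₖ₋₁ + qₖ₋₂ (with p₋₁=1, p₋₂=0, q₋₁=0, q₋₂=1):
  k=0: a=20, p=20, q=1
  k=1: a=17, p=341, q=17
  k=2: a=4, p=1384, q=69
  k=3: a=1, p=1725, q=86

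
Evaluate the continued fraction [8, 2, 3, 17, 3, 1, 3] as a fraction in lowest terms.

Fold from the inside: start with 3/1.
  1 + 1/3 = 4/3
  3 + 3/4 = 15/4
  17 + 4/15 = 259/15
  3 + 15/259 = 792/259
  2 + 259/792 = 1843/792
  8 + 792/1843 = 15536/1843

15536/1843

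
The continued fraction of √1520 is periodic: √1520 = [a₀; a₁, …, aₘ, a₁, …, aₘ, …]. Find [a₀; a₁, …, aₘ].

a₀ = ⌊√1520⌋ = 38.

[38; 1, 76]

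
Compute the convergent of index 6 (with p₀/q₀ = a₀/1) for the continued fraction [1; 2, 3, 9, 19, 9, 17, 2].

275239/192373

Using pₖ = aₖpₖ₋₁ + pₖ₋₂, qₖ = aₖqₖ₋₁ + qₖ₋₂ (with p₋₁=1, p₋₂=0, q₋₁=0, q₋₂=1):
  k=0: a=1, p=1, q=1
  k=1: a=2, p=3, q=2
  k=2: a=3, p=10, q=7
  k=3: a=9, p=93, q=65
  k=4: a=19, p=1777, q=1242
  k=5: a=9, p=16086, q=11243
  k=6: a=17, p=275239, q=192373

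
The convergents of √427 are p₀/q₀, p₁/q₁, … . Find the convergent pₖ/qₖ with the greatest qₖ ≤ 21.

√427 = [20; 1, 1, 1, 40, …] (period length 4).
Convergents:
  p_0/q_0 = 20/1
  p_1/q_1 = 21/1
  p_2/q_2 = 41/2
  p_3/q_3 = 62/3
  p_4/q_4 = 2521/122
q_3 = 3 ≤ 21 < 122 = q_4, so the answer is 62/3.

62/3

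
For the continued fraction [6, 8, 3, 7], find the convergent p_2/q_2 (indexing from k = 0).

153/25

Using pₖ = aₖpₖ₋₁ + pₖ₋₂, qₖ = aₖqₖ₋₁ + qₖ₋₂ (with p₋₁=1, p₋₂=0, q₋₁=0, q₋₂=1):
  k=0: a=6, p=6, q=1
  k=1: a=8, p=49, q=8
  k=2: a=3, p=153, q=25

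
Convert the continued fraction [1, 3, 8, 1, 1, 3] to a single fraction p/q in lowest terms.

Using pₖ = aₖpₖ₋₁ + pₖ₋₂ and qₖ = aₖqₖ₋₁ + qₖ₋₂:
  k=0: a=1, p=1, q=1
  k=1: a=3, p=4, q=3
  k=2: a=8, p=33, q=25
  k=3: a=1, p=37, q=28
  k=4: a=1, p=70, q=53
  k=5: a=3, p=247, q=187

247/187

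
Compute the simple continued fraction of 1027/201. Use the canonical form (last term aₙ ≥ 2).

1027 = 5*201 + 22
201 = 9*22 + 3
22 = 7*3 + 1
3 = 3*1 + 0  (stop)
So 1027/201 = [5; 9, 7, 3].

[5; 9, 7, 3]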